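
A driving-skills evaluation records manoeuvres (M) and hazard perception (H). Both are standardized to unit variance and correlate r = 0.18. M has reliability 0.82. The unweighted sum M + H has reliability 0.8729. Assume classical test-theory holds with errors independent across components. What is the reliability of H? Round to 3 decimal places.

0.880

Var(M+H) = 2 + 2·0.18 = 2.360.
True-score variance = ρ_M + ρ_H + 2·0.18, so 0.8729 = (0.82 + ρ_H + 0.36) / 2.360.
ρ_H = 0.8729·2.360 − 0.82 − 0.36 = 0.880.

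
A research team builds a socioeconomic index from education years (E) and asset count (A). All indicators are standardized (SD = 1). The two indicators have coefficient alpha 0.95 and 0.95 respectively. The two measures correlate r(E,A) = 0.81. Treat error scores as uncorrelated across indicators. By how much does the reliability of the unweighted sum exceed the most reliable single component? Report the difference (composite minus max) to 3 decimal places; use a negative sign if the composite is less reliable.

0.022

Var(sum) = 2 + 1.62 = 3.62; true-score variance = 1.9 + 1.62 = 3.52; composite reliability = 0.9724.
Max component reliability = 0.9500.
Difference = 0.9724 − 0.9500 = 0.022.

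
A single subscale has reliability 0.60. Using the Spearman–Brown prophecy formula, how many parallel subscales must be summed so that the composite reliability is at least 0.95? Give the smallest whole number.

k ≥ ρ*(1−ρ₁)/(ρ₁(1−ρ*)) = 0.95·0.40 / (0.60·0.05) = 12.667.
Smallest integer k = 13.

13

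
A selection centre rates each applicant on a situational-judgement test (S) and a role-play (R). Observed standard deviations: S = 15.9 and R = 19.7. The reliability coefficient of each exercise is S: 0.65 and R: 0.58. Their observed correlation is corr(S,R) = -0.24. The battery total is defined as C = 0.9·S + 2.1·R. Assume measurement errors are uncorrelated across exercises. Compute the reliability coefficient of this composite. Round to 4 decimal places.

Var(C) = 0.9²·15.9² + 2.1²·19.7² + 2·[1.89·15.9·19.7·(-0.24)] = 1916.25 − 284.162 = 1632.09.
With uncorrelated errors the cross-covariances are all true-score covariance, so they carry over unchanged; only the diagonal terms shrink to ρᵢσᵢ².
True-score variance = [0.9²·15.9²·0.65 + 2.1²·19.7²·0.58] − 284.162 = 1125.76 − 284.162 = 841.599.
Reliability = 841.599 / 1632.09 = 0.5157.

0.5157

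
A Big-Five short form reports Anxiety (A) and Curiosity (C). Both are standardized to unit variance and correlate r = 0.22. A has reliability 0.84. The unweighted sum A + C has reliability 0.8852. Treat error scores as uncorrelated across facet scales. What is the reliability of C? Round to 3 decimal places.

Var(A+C) = 2 + 2·0.22 = 2.440.
True-score variance = ρ_A + ρ_C + 2·0.22, so 0.8852 = (0.84 + ρ_C + 0.44) / 2.440.
ρ_C = 0.8852·2.440 − 0.84 − 0.44 = 0.880.

0.880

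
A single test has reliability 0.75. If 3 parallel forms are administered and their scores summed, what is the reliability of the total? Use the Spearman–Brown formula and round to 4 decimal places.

ρ_k = kρ / (1 + (k−1)ρ) = 3·0.75 / (1 + 2·0.75) = 2.250 / 2.500 = 0.9000.

0.9000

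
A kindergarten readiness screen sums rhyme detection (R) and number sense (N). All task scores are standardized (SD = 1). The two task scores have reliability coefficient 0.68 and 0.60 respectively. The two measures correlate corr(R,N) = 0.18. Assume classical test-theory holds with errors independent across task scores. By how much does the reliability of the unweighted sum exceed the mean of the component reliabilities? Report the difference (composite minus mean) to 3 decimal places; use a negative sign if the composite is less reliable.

0.055

Var(sum) = 2 + 0.36 = 2.36; true-score variance = 1.28 + 0.36 = 1.64; composite reliability = 0.6949.
Mean component reliability = 0.6400.
Difference = 0.6949 − 0.6400 = 0.055.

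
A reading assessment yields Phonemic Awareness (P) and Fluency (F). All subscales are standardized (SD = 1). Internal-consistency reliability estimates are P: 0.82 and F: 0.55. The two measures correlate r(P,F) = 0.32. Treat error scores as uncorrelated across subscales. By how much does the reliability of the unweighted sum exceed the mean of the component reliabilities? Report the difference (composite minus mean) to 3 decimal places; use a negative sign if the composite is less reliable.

Var(sum) = 2 + 0.64 = 2.64; true-score variance = 1.37 + 0.64 = 2.01; composite reliability = 0.7614.
Mean component reliability = 0.6850.
Difference = 0.7614 − 0.6850 = 0.076.

0.076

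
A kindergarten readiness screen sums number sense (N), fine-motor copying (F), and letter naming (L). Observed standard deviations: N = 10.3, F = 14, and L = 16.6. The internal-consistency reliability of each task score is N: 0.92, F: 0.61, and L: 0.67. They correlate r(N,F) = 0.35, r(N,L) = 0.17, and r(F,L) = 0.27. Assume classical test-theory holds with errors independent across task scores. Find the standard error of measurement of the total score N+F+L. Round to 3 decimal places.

Var(total) = 577.65 + 284.569 = 862.219.
True-score variance = 401.788 + 284.569 = 686.357, so reliability = 0.7960.
Error variance = 862.219 − 686.357 = 175.862; SEM = √175.862 = 13.261.

13.261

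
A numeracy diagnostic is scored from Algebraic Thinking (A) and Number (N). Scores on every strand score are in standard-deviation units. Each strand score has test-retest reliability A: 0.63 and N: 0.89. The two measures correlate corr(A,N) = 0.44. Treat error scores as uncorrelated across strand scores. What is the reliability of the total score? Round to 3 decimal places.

Var(A+N) = 2 + 2·[0.44] = 2 + 0.88 = 2.88.
Under uncorrelated errors the observed covariances equal the true-score covariances, so only the own-variance terms attenuate.
True-score variance = [0.63 + 0.89] + 0.88 = 1.52 + 0.88 = 2.4.
Reliability = 2.4 / 2.88 = 0.833.

0.833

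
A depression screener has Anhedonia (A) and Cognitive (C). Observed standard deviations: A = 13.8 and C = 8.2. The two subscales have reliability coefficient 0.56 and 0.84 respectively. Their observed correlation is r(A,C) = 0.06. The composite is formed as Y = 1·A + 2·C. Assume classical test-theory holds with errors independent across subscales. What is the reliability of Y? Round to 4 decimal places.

Var(Y) = 13.8² + 2²·8.2² + 2·[2·13.8·8.2·0.06] = 459.4 + 27.1584 = 486.558.
Because errors are independent across components, Cov(Tᵢ,Tⱼ) = Cov(Xᵢ,Xⱼ); the off-diagonal part of the true-score variance is the same as above.
True-score variance = [13.8²·0.56 + 2²·8.2²·0.84] + 27.1584 = 332.573 + 27.1584 = 359.731.
Reliability = 359.731 / 486.558 = 0.7393.

0.7393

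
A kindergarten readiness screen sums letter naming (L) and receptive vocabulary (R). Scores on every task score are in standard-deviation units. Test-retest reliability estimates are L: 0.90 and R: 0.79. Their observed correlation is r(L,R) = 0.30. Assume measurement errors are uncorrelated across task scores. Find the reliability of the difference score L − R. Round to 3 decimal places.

Var(L−R) = 1 + 1 − 2·0.30 = 2 − 0.6 = 1.4.
Under uncorrelated errors the observed covariances equal the true-score covariances, so only the own-variance terms attenuate.
True-score variance = [0.90 + 0.79] − 0.6 = 1.69 − 0.6 = 1.09.
Reliability = 1.09 / 1.4 = 0.779.

0.779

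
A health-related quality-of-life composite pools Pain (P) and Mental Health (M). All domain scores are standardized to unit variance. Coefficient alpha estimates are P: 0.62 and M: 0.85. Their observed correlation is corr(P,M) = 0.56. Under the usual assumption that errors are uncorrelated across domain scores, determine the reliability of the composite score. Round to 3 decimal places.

Var(P+M) = 2 + 2·[0.56] = 2 + 1.12 = 3.12.
Because errors are independent across components, Cov(Tᵢ,Tⱼ) = Cov(Xᵢ,Xⱼ); the off-diagonal part of the true-score variance is the same as above.
True-score variance = [0.62 + 0.85] + 1.12 = 1.47 + 1.12 = 2.59.
Reliability = 2.59 / 3.12 = 0.830.

0.830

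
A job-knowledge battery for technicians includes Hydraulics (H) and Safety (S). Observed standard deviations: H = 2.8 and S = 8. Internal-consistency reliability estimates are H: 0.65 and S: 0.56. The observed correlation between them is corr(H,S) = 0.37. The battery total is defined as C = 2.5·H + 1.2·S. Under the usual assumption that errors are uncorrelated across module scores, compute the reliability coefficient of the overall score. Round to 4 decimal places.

Var(C) = 2.5²·2.8² + 1.2²·8² + 2·[3·2.8·8·0.37] = 141.16 + 49.728 = 190.888.
With uncorrelated errors the cross-covariances are all true-score covariance, so they carry over unchanged; only the diagonal terms shrink to ρᵢσᵢ².
True-score variance = [2.5²·2.8²·0.65 + 1.2²·8²·0.56] + 49.728 = 83.4596 + 49.728 = 133.188.
Reliability = 133.188 / 190.888 = 0.6977.

0.6977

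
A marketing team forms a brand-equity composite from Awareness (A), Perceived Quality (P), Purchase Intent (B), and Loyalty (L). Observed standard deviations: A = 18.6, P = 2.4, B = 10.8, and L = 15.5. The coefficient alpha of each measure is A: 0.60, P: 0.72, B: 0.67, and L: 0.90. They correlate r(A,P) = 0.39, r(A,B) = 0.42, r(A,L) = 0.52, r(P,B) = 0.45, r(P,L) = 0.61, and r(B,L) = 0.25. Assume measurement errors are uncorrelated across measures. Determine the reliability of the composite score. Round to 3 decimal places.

Var(A+P+B+L) = 18.6² + 2.4² + 10.8² + 15.5² + 2·[18.6·2.4·0.39 + 18.6·10.8·0.42 + 18.6·15.5·0.52 + 2.4·10.8·0.45 + 2.4·15.5·0.61 + 10.8·15.5·0.25] = 708.61 + 655.802 = 1364.41.
With uncorrelated errors the cross-covariances are all true-score covariance, so they carry over unchanged; only the diagonal terms shrink to ρᵢσᵢ².
True-score variance = [18.6²·0.60 + 2.4²·0.72 + 10.8²·0.67 + 15.5²·0.90] + 655.802 = 506.097 + 655.802 = 1161.9.
Reliability = 1161.9 / 1364.41 = 0.852.

0.852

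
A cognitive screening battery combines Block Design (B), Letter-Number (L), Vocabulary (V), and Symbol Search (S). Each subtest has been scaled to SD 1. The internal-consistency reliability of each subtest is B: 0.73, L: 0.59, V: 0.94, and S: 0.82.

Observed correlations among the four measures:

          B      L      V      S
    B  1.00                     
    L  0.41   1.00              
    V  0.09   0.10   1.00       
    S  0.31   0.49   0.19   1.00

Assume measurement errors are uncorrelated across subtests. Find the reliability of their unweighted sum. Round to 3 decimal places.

0.872

Var(B+L+V+S) = 4 + 2·[0.41 + 0.09 + 0.31 + 0.10 + 0.49 + 0.19] = 4 + 3.18 = 7.18.
Because errors are independent across components, Cov(Tᵢ,Tⱼ) = Cov(Xᵢ,Xⱼ); the off-diagonal part of the true-score variance is the same as above.
True-score variance = [0.73 + 0.59 + 0.94 + 0.82] + 3.18 = 3.08 + 3.18 = 6.26.
Reliability = 6.26 / 7.18 = 0.872.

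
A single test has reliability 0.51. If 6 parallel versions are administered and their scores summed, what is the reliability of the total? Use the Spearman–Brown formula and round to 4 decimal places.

ρ_k = kρ / (1 + (k−1)ρ) = 6·0.51 / (1 + 5·0.51) = 3.060 / 3.550 = 0.8620.

0.8620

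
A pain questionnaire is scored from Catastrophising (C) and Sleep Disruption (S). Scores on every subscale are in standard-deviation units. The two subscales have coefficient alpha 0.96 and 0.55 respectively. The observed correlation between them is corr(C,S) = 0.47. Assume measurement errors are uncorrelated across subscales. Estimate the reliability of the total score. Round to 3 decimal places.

0.833

Var(C+S) = 2 + 2·[0.47] = 2 + 0.94 = 2.94.
Because errors are independent across components, Cov(Tᵢ,Tⱼ) = Cov(Xᵢ,Xⱼ); the off-diagonal part of the true-score variance is the same as above.
True-score variance = [0.96 + 0.55] + 0.94 = 1.51 + 0.94 = 2.45.
Reliability = 2.45 / 2.94 = 0.833.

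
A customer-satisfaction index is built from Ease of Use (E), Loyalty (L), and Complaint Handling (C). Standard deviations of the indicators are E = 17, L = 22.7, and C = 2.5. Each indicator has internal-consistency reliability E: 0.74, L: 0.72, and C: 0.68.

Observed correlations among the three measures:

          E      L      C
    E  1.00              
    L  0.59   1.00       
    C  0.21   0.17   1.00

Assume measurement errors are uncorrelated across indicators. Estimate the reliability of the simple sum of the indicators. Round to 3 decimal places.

Var(E+L+C) = 17² + 22.7² + 2.5² + 2·[17·22.7·0.59 + 17·2.5·0.21 + 22.7·2.5·0.17] = 810.54 + 492.507 = 1303.05.
Under uncorrelated errors the observed covariances equal the true-score covariances, so only the own-variance terms attenuate.
True-score variance = [17²·0.74 + 22.7²·0.72 + 2.5²·0.68] + 492.507 = 589.119 + 492.507 = 1081.63.
Reliability = 1081.63 / 1303.05 = 0.830.

0.830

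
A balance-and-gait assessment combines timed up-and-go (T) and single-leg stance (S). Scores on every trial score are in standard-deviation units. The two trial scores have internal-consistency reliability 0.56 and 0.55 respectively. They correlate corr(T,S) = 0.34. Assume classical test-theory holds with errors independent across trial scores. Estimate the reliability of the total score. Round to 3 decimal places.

Var(T+S) = 2 + 2·[0.34] = 2 + 0.68 = 2.68.
With uncorrelated errors the cross-covariances are all true-score covariance, so they carry over unchanged; only the diagonal terms shrink to ρᵢσᵢ².
True-score variance = [0.56 + 0.55] + 0.68 = 1.11 + 0.68 = 1.79.
Reliability = 1.79 / 2.68 = 0.668.

0.668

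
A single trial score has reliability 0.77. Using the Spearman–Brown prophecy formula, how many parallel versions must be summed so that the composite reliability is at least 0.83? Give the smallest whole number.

2

k ≥ ρ*(1−ρ₁)/(ρ₁(1−ρ*)) = 0.83·0.23 / (0.77·0.17) = 1.458.
Smallest integer k = 2.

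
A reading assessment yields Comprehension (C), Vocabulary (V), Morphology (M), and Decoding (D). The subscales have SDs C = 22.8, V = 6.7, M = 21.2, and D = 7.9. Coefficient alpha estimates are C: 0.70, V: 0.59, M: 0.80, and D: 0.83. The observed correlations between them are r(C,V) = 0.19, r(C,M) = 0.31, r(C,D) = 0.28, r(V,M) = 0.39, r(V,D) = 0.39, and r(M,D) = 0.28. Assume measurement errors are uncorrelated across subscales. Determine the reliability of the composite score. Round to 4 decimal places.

0.8457

Var(C+V+M+D) = 22.8² + 6.7² + 21.2² + 7.9² + 2·[22.8·6.7·0.19 + 22.8·21.2·0.31 + 22.8·7.9·0.28 + 6.7·21.2·0.39 + 6.7·7.9·0.39 + 21.2·7.9·0.28] = 1076.58 + 704.465 = 1781.04.
Under uncorrelated errors the observed covariances equal the true-score covariances, so only the own-variance terms attenuate.
True-score variance = [22.8²·0.70 + 6.7²·0.59 + 21.2²·0.80 + 7.9²·0.83] + 704.465 = 801.725 + 704.465 = 1506.19.
Reliability = 1506.19 / 1781.04 = 0.8457.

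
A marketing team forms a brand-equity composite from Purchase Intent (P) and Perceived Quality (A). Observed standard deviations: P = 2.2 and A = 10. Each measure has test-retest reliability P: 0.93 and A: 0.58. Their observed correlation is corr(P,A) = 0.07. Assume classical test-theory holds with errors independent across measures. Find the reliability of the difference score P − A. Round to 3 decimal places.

0.584

Var(P−A) = 2.2² + 10² − 2·2.2·10·0.07 = 104.84 − 3.08 = 101.76.
Under uncorrelated errors the observed covariances equal the true-score covariances, so only the own-variance terms attenuate.
True-score variance = [2.2²·0.93 + 10²·0.58] − 3.08 = 62.5012 − 3.08 = 59.4212.
Reliability = 59.4212 / 101.76 = 0.584.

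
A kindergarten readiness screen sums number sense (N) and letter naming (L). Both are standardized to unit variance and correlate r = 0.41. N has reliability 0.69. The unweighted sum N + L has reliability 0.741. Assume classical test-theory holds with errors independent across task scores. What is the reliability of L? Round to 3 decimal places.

0.580

Var(N+L) = 2 + 2·0.41 = 2.820.
True-score variance = ρ_N + ρ_L + 2·0.41, so 0.741 = (0.69 + ρ_L + 0.82) / 2.820.
ρ_L = 0.741·2.820 − 0.69 − 0.82 = 0.580.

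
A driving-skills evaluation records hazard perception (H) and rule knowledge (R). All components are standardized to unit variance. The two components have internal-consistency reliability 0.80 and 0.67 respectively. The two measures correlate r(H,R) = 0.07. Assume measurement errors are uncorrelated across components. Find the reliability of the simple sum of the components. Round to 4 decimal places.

Var(H+R) = 2 + 2·[0.07] = 2 + 0.14 = 2.14.
Under uncorrelated errors the observed covariances equal the true-score covariances, so only the own-variance terms attenuate.
True-score variance = [0.80 + 0.67] + 0.14 = 1.47 + 0.14 = 1.61.
Reliability = 1.61 / 2.14 = 0.7523.

0.7523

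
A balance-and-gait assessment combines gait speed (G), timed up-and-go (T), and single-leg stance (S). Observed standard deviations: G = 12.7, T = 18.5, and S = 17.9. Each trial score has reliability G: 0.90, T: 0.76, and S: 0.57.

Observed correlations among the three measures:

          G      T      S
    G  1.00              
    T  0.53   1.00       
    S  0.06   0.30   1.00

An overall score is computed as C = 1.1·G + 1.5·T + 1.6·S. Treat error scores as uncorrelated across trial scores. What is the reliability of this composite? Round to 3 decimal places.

0.795

Var(C) = 1.1²·12.7² + 1.5²·18.5² + 1.6²·17.9² + 2·[1.65·12.7·18.5·0.53 + 1.76·12.7·17.9·0.06 + 2.4·18.5·17.9·0.30] = 1785.47 + 935.796 = 2721.27.
Because errors are independent across components, Cov(Tᵢ,Tⱼ) = Cov(Xᵢ,Xⱼ); the off-diagonal part of the true-score variance is the same as above.
True-score variance = [1.1²·12.7²·0.90 + 1.5²·18.5²·0.76 + 1.6²·17.9²·0.57] + 935.796 = 1228.43 + 935.796 = 2164.23.
Reliability = 2164.23 / 2721.27 = 0.795.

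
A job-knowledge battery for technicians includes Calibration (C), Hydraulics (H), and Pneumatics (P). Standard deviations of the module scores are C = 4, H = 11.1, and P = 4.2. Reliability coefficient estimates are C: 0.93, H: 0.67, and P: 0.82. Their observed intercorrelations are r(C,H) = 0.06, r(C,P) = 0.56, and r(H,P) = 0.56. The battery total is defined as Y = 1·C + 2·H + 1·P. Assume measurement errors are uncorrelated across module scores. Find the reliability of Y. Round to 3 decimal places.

0.747

Var(Y) = 4² + 2²·11.1² + 4.2² + 2·[2·4·11.1·0.06 + 4·4.2·0.56 + 2·11.1·4.2·0.56] = 526.48 + 133.901 = 660.381.
Because errors are independent across components, Cov(Tᵢ,Tⱼ) = Cov(Xᵢ,Xⱼ); the off-diagonal part of the true-score variance is the same as above.
True-score variance = [4²·0.93 + 2²·11.1²·0.67 + 4.2²·0.82] + 133.901 = 359.548 + 133.901 = 493.448.
Reliability = 493.448 / 660.381 = 0.747.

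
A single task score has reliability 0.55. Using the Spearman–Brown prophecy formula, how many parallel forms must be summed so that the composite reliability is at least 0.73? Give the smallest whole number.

k ≥ ρ*(1−ρ₁)/(ρ₁(1−ρ*)) = 0.73·0.45 / (0.55·0.27) = 2.212.
Smallest integer k = 3.

3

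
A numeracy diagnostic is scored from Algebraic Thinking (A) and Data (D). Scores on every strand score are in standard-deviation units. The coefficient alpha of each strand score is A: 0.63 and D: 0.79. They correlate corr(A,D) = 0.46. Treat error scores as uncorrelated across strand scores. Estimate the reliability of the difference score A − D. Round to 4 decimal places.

0.4630

Var(A−D) = 1 + 1 − 2·0.46 = 2 − 0.92 = 1.08.
With uncorrelated errors the cross-covariances are all true-score covariance, so they carry over unchanged; only the diagonal terms shrink to ρᵢσᵢ².
True-score variance = [0.63 + 0.79] − 0.92 = 1.42 − 0.92 = 0.5.
Reliability = 0.5 / 1.08 = 0.4630.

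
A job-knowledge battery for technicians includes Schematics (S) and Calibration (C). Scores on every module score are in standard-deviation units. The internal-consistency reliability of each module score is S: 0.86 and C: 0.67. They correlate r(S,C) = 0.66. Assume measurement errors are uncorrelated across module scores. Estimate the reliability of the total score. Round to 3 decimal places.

Var(S+C) = 2 + 2·[0.66] = 2 + 1.32 = 3.32.
Because errors are independent across components, Cov(Tᵢ,Tⱼ) = Cov(Xᵢ,Xⱼ); the off-diagonal part of the true-score variance is the same as above.
True-score variance = [0.86 + 0.67] + 1.32 = 1.53 + 1.32 = 2.85.
Reliability = 2.85 / 3.32 = 0.858.

0.858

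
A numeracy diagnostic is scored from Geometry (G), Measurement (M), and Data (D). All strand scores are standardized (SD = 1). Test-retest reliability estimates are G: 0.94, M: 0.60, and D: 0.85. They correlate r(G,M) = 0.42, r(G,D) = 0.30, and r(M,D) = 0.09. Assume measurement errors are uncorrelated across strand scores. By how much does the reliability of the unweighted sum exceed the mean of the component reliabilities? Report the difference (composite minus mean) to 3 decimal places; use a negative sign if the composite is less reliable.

0.071

Var(sum) = 3 + 1.62 = 4.62; true-score variance = 2.39 + 1.62 = 4.01; composite reliability = 0.8680.
Mean component reliability = 0.7967.
Difference = 0.8680 − 0.7967 = 0.071.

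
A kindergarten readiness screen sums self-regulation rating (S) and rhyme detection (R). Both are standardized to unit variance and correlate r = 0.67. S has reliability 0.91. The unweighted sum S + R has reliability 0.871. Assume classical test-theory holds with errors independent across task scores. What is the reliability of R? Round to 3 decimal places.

Var(S+R) = 2 + 2·0.67 = 3.340.
True-score variance = ρ_S + ρ_R + 2·0.67, so 0.871 = (0.91 + ρ_R + 1.34) / 3.340.
ρ_R = 0.871·3.340 − 0.91 − 1.34 = 0.659.

0.659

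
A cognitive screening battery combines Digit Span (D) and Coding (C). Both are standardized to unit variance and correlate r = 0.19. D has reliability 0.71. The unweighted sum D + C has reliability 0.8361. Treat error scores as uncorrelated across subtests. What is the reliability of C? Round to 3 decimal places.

Var(D+C) = 2 + 2·0.19 = 2.380.
True-score variance = ρ_D + ρ_C + 2·0.19, so 0.8361 = (0.71 + ρ_C + 0.38) / 2.380.
ρ_C = 0.8361·2.380 − 0.71 − 0.38 = 0.900.

0.900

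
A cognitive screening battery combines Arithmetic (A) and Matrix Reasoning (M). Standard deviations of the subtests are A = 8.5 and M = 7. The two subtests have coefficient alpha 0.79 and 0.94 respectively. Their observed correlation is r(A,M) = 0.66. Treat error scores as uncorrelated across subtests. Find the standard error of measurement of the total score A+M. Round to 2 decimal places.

4.26

Var(total) = 121.25 + 78.54 = 199.79.
True-score variance = 103.137 + 78.54 = 181.678, so reliability = 0.9093.
Error variance = 199.79 − 181.678 = 18.1125; SEM = √18.1125 = 4.26.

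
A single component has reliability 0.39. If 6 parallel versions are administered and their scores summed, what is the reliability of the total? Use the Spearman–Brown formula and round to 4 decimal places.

ρ_k = kρ / (1 + (k−1)ρ) = 6·0.39 / (1 + 5·0.39) = 2.340 / 2.950 = 0.7932.

0.7932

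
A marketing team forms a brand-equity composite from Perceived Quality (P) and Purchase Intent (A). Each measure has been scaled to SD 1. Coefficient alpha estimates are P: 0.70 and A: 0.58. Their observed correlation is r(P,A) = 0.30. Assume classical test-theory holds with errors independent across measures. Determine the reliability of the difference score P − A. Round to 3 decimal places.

0.486

Var(P−A) = 1 + 1 − 2·0.30 = 2 − 0.6 = 1.4.
Under uncorrelated errors the observed covariances equal the true-score covariances, so only the own-variance terms attenuate.
True-score variance = [0.70 + 0.58] − 0.6 = 1.28 − 0.6 = 0.68.
Reliability = 0.68 / 1.4 = 0.486.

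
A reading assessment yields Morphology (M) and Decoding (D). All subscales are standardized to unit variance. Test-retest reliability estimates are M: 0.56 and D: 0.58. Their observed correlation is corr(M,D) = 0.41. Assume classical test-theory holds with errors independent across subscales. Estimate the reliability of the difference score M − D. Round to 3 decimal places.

Var(M−D) = 1 + 1 − 2·0.41 = 2 − 0.82 = 1.18.
Because errors are independent across components, Cov(Tᵢ,Tⱼ) = Cov(Xᵢ,Xⱼ); the off-diagonal part of the true-score variance is the same as above.
True-score variance = [0.56 + 0.58] − 0.82 = 1.14 − 0.82 = 0.32.
Reliability = 0.32 / 1.18 = 0.271.

0.271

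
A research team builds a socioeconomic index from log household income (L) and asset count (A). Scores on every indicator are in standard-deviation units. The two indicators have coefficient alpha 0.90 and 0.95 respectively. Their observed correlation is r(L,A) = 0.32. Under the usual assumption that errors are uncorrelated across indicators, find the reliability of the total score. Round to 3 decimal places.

0.943

Var(L+A) = 2 + 2·[0.32] = 2 + 0.64 = 2.64.
Because errors are independent across components, Cov(Tᵢ,Tⱼ) = Cov(Xᵢ,Xⱼ); the off-diagonal part of the true-score variance is the same as above.
True-score variance = [0.90 + 0.95] + 0.64 = 1.85 + 0.64 = 2.49.
Reliability = 2.49 / 2.64 = 0.943.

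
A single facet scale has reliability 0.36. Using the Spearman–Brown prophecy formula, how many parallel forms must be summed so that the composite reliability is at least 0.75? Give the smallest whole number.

6

k ≥ ρ*(1−ρ₁)/(ρ₁(1−ρ*)) = 0.75·0.64 / (0.36·0.25) = 5.333.
Smallest integer k = 6.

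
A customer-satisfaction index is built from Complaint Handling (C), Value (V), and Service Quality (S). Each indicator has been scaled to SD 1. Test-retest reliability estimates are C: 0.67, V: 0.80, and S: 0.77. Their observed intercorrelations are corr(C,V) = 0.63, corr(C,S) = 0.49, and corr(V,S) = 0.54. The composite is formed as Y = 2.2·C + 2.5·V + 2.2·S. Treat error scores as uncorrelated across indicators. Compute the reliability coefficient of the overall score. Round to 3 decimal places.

0.882

Var(Y) = 2.2² + 2.5² + 2.2² + 2·[5.5·0.63 + 4.84·0.49 + 5.5·0.54] = 15.93 + 17.6132 = 33.5432.
With uncorrelated errors the cross-covariances are all true-score covariance, so they carry over unchanged; only the diagonal terms shrink to ρᵢσᵢ².
True-score variance = [2.2²·0.67 + 2.5²·0.80 + 2.2²·0.77] + 17.6132 = 11.9696 + 17.6132 = 29.5828.
Reliability = 29.5828 / 33.5432 = 0.882.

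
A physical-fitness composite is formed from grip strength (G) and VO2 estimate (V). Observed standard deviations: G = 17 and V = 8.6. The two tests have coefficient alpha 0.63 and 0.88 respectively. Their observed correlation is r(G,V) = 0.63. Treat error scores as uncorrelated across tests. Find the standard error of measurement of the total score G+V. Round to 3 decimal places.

10.761

Var(total) = 362.96 + 184.212 = 547.172.
True-score variance = 247.155 + 184.212 = 431.367, so reliability = 0.7884.
Error variance = 547.172 − 431.367 = 115.805; SEM = √115.805 = 10.761.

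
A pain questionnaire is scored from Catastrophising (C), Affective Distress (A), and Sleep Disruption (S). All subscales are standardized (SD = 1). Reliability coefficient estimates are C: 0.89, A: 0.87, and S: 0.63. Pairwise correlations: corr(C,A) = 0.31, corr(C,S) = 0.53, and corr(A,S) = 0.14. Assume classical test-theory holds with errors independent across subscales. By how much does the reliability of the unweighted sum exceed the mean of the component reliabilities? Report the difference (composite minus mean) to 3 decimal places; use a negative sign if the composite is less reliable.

0.080

Var(sum) = 3 + 1.96 = 4.96; true-score variance = 2.39 + 1.96 = 4.35; composite reliability = 0.8770.
Mean component reliability = 0.7967.
Difference = 0.8770 − 0.7967 = 0.080.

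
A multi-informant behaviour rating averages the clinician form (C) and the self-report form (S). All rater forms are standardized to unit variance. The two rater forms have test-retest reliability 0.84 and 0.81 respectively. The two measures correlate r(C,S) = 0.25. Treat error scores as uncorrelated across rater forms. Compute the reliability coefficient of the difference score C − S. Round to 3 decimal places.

0.767

Var(C−S) = 1 + 1 − 2·0.25 = 2 − 0.5 = 1.5.
With uncorrelated errors the cross-covariances are all true-score covariance, so they carry over unchanged; only the diagonal terms shrink to ρᵢσᵢ².
True-score variance = [0.84 + 0.81] − 0.5 = 1.65 − 0.5 = 1.15.
Reliability = 1.15 / 1.5 = 0.767.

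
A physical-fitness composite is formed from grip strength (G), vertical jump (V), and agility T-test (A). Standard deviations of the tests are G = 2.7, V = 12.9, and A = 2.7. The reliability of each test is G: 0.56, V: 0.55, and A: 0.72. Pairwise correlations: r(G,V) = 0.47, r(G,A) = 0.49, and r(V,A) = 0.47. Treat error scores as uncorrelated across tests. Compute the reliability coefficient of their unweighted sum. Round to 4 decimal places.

Var(G+V+A) = 2.7² + 12.9² + 2.7² + 2·[2.7·12.9·0.47 + 2.7·2.7·0.49 + 12.9·2.7·0.47] = 180.99 + 72.6246 = 253.615.
Because errors are independent across components, Cov(Tᵢ,Tⱼ) = Cov(Xᵢ,Xⱼ); the off-diagonal part of the true-score variance is the same as above.
True-score variance = [2.7²·0.56 + 12.9²·0.55 + 2.7²·0.72] + 72.6246 = 100.857 + 72.6246 = 173.481.
Reliability = 173.481 / 253.615 = 0.6840.

0.6840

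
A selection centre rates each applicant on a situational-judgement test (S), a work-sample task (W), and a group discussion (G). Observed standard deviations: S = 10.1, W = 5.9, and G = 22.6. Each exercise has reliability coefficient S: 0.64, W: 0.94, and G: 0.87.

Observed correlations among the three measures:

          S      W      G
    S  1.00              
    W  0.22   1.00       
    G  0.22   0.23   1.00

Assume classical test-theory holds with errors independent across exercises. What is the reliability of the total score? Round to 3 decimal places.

Var(S+W+G) = 10.1² + 5.9² + 22.6² + 2·[10.1·5.9·0.22 + 10.1·22.6·0.22 + 5.9·22.6·0.23] = 647.58 + 187.99 = 835.57.
Because errors are independent across components, Cov(Tᵢ,Tⱼ) = Cov(Xᵢ,Xⱼ); the off-diagonal part of the true-score variance is the same as above.
True-score variance = [10.1²·0.64 + 5.9²·0.94 + 22.6²·0.87] + 187.99 = 542.369 + 187.99 = 730.359.
Reliability = 730.359 / 835.57 = 0.874.

0.874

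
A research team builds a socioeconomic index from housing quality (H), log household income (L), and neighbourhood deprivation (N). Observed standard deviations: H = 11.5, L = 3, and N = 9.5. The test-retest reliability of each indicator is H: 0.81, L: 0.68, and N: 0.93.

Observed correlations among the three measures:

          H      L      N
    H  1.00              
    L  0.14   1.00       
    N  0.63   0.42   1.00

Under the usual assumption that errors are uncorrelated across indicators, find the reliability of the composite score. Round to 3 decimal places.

Var(H+L+N) = 11.5² + 3² + 9.5² + 2·[11.5·3·0.14 + 11.5·9.5·0.63 + 3·9.5·0.42] = 231.5 + 171.255 = 402.755.
Because errors are independent across components, Cov(Tᵢ,Tⱼ) = Cov(Xᵢ,Xⱼ); the off-diagonal part of the true-score variance is the same as above.
True-score variance = [11.5²·0.81 + 3²·0.68 + 9.5²·0.93] + 171.255 = 197.175 + 171.255 = 368.43.
Reliability = 368.43 / 402.755 = 0.915.

0.915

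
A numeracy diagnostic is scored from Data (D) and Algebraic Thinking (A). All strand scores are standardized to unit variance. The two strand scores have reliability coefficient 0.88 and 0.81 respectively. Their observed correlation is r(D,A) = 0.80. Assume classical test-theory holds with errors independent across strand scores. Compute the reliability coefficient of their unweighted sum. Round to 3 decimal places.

0.914

Var(D+A) = 2 + 2·[0.80] = 2 + 1.6 = 3.6.
With uncorrelated errors the cross-covariances are all true-score covariance, so they carry over unchanged; only the diagonal terms shrink to ρᵢσᵢ².
True-score variance = [0.88 + 0.81] + 1.6 = 1.69 + 1.6 = 3.29.
Reliability = 3.29 / 3.6 = 0.914.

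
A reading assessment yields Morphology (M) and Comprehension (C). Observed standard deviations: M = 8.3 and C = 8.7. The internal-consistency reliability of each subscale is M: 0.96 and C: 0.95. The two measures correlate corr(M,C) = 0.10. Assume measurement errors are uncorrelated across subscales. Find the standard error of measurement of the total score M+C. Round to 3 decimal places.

2.557

Var(total) = 144.58 + 14.442 = 159.022.
True-score variance = 138.04 + 14.442 = 152.482, so reliability = 0.9589.
Error variance = 159.022 − 152.482 = 6.5401; SEM = √6.5401 = 2.557.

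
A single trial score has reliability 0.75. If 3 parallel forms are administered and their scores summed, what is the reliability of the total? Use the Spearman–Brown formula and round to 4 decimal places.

0.9000

ρ_k = kρ / (1 + (k−1)ρ) = 3·0.75 / (1 + 2·0.75) = 2.250 / 2.500 = 0.9000.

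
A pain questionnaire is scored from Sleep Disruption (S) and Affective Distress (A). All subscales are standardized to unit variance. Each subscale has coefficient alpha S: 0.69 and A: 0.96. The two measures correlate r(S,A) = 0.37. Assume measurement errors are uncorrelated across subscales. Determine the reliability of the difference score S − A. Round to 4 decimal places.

0.7222

Var(S−A) = 1 + 1 − 2·0.37 = 2 − 0.74 = 1.26.
Under uncorrelated errors the observed covariances equal the true-score covariances, so only the own-variance terms attenuate.
True-score variance = [0.69 + 0.96] − 0.74 = 1.65 − 0.74 = 0.91.
Reliability = 0.91 / 1.26 = 0.7222.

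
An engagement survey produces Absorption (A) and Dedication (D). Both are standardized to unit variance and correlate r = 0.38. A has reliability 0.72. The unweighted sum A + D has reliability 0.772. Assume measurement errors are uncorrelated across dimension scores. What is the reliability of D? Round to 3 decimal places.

0.651

Var(A+D) = 2 + 2·0.38 = 2.760.
True-score variance = ρ_A + ρ_D + 2·0.38, so 0.772 = (0.72 + ρ_D + 0.76) / 2.760.
ρ_D = 0.772·2.760 − 0.72 − 0.76 = 0.651.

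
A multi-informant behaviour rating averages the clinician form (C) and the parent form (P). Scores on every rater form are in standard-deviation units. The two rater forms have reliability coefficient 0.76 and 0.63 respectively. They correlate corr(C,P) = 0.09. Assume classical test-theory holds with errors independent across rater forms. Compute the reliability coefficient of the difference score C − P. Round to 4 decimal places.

0.6648

Var(C−P) = 1 + 1 − 2·0.09 = 2 − 0.18 = 1.82.
Under uncorrelated errors the observed covariances equal the true-score covariances, so only the own-variance terms attenuate.
True-score variance = [0.76 + 0.63] − 0.18 = 1.39 − 0.18 = 1.21.
Reliability = 1.21 / 1.82 = 0.6648.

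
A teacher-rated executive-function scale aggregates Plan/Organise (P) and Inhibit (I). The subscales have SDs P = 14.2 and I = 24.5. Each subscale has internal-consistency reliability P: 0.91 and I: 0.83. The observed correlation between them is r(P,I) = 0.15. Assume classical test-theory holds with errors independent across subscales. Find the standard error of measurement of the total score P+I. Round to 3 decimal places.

Var(total) = 801.89 + 104.37 = 906.26.
True-score variance = 681.7 + 104.37 = 786.07, so reliability = 0.8674.
Error variance = 906.26 − 786.07 = 120.19; SEM = √120.19 = 10.963.

10.963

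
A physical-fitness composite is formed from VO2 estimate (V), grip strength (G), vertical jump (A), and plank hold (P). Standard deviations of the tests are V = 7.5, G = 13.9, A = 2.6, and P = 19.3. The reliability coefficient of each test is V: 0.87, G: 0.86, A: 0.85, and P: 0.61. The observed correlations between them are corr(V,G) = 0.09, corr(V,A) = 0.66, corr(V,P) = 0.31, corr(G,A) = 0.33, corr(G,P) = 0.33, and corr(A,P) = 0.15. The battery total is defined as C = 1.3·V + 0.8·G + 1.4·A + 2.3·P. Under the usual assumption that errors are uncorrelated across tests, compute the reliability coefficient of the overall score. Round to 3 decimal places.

Var(C) = 1.3²·7.5² + 0.8²·13.9² + 1.4²·2.6² + 2.3²·19.3² + 2·[1.04·7.5·13.9·0.09 + 1.82·7.5·2.6·0.66 + 2.99·7.5·19.3·0.31 + 1.12·13.9·2.6·0.33 + 1.84·13.9·19.3·0.33 + 3.22·2.6·19.3·0.15] = 2202.44 + 735.676 = 2938.11.
Under uncorrelated errors the observed covariances equal the true-score covariances, so only the own-variance terms attenuate.
True-score variance = [1.3²·7.5²·0.87 + 0.8²·13.9²·0.86 + 1.4²·2.6²·0.85 + 2.3²·19.3²·0.61] + 735.676 = 1402.3 + 735.676 = 2137.97.
Reliability = 2137.97 / 2938.11 = 0.728.

0.728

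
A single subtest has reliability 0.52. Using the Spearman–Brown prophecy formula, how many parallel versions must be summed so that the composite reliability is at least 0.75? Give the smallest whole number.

k ≥ ρ*(1−ρ₁)/(ρ₁(1−ρ*)) = 0.75·0.48 / (0.52·0.25) = 2.769.
Smallest integer k = 3.

3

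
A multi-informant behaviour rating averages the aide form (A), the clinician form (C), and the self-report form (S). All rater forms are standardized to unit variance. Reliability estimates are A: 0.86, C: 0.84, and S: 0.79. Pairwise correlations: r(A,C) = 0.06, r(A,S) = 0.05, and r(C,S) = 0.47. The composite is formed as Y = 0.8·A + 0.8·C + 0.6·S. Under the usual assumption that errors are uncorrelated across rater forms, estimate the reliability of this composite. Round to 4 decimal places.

0.8792

Var(Y) = 0.8² + 0.8² + 0.6² + 2·[0.64·0.06 + 0.48·0.05 + 0.48·0.47] = 1.64 + 0.576 = 2.216.
Because errors are independent across components, Cov(Tᵢ,Tⱼ) = Cov(Xᵢ,Xⱼ); the off-diagonal part of the true-score variance is the same as above.
True-score variance = [0.8²·0.86 + 0.8²·0.84 + 0.6²·0.79] + 0.576 = 1.3724 + 0.576 = 1.9484.
Reliability = 1.9484 / 2.216 = 0.8792.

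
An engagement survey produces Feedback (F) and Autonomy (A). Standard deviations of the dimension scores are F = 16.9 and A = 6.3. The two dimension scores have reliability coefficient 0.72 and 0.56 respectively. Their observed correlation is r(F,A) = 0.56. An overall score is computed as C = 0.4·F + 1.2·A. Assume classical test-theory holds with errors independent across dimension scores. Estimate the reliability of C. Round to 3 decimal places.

0.763

Var(C) = 0.4²·16.9² + 1.2²·6.3² + 2·[0.48·16.9·6.3·0.56] = 102.851 + 57.2383 = 160.089.
With uncorrelated errors the cross-covariances are all true-score covariance, so they carry over unchanged; only the diagonal terms shrink to ρᵢσᵢ².
True-score variance = [0.4²·16.9²·0.72 + 1.2²·6.3²·0.56] + 57.2383 = 64.9083 + 57.2383 = 122.147.
Reliability = 122.147 / 160.089 = 0.763.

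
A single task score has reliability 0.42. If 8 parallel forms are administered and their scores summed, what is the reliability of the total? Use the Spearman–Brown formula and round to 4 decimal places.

0.8528

ρ_k = kρ / (1 + (k−1)ρ) = 8·0.42 / (1 + 7·0.42) = 3.360 / 3.940 = 0.8528.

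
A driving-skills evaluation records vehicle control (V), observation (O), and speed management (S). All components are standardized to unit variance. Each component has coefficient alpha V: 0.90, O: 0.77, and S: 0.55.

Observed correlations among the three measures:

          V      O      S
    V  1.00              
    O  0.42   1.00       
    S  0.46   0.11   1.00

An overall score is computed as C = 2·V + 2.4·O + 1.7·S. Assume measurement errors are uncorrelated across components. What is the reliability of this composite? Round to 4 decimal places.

0.8539

Var(C) = 2² + 2.4² + 1.7² + 2·[4.8·0.42 + 3.4·0.46 + 4.08·0.11] = 12.65 + 8.0576 = 20.7076.
With uncorrelated errors the cross-covariances are all true-score covariance, so they carry over unchanged; only the diagonal terms shrink to ρᵢσᵢ².
True-score variance = [2²·0.90 + 2.4²·0.77 + 1.7²·0.55] + 8.0576 = 9.6247 + 8.0576 = 17.6823.
Reliability = 17.6823 / 20.7076 = 0.8539.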